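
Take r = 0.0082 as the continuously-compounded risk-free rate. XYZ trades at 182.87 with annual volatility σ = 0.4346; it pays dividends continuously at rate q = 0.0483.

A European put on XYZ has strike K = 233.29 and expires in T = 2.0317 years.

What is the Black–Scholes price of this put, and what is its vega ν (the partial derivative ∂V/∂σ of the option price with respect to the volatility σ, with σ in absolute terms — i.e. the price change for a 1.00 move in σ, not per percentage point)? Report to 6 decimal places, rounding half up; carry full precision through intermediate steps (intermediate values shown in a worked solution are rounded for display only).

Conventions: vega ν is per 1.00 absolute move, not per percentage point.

σ√T = 0.4346·√2.0317 = 0.619469
d₁ = (ln(S/K) + (r−q+σ²/2)T) / (σ√T) = (ln(182.87/233.29) + (0.0082−0.0483+0.4346²/2)·2.0317) / 0.619469 = (-0.243507 + 0.110400) / 0.619469 = -0.214873
d₂ = d₁ − σ√T = -0.214873 − 0.619469 = -0.834342
e^{−rT} = 0.983478
e^{−qT} = 0.906530
N(−d₁) = 0.585067,  N(−d₂) = 0.797956
Put price V = K·e^{−rT}·N(−d₂) − S·e^{−qT}·N(−d₁) = 183.079469 − 96.990707 = 86.088762
φ(d₁) = (1/√(2π))·e^{−d₁²/2} = 0.389838
ν = S·e^{−qT}·φ(d₁)·√T = 92.116781

price = 86.088762
ν = 92.116781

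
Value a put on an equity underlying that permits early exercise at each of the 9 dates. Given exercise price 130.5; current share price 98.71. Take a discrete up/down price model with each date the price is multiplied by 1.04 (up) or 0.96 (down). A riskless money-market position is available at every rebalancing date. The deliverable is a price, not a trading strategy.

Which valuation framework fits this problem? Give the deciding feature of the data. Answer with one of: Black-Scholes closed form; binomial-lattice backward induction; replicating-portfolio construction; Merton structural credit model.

framework: binomial-lattice backward induction

Key observation: the defining feature is the embedded early-exercise option across 9 discrete dates on the spot-98.71 tree; pricing the strike-130.5 put means working backward with an exercise test at every node.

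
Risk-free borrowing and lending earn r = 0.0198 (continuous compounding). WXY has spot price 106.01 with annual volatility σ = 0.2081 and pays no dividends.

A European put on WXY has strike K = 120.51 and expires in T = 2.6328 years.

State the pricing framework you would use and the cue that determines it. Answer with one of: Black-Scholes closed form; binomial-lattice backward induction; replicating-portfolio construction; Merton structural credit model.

framework: Black-Scholes closed form

Key observation: everything needed for the exact continuous-time valuation of the European put on WXY (strike 120.51) is given, and no feature rules the closed form out.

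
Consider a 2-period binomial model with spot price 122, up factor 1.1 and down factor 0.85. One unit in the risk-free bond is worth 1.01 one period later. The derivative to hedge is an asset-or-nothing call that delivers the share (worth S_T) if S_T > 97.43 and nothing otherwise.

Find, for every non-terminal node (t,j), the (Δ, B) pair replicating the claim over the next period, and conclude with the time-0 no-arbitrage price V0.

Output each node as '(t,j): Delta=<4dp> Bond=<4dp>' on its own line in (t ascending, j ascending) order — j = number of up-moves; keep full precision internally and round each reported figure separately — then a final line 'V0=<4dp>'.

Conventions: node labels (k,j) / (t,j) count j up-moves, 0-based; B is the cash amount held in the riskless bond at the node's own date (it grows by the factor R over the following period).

(0,0): Delta=2.0301 Bond=-136.8706
(1,0): Delta=4.4000 Bond=-383.9980
(1,1): Delta=1.0000 Bond=0.0000
V0=110.8015

Risk-neutral probability p* = (R−d)/(u−d) = (1.01−0.85)/(1.1−0.85) = 0.6400.
Terminal payoffs: V(2,0)=0.0000, V(2,1)=114.0700, V(2,2)=147.6200
  t=1,j=0: stock 103.7000 → up 114.0700 (V=114.0700), down 88.1450 (V=0.0000). Price 72.2820; hedge Δ=4.4000, bond B=-383.9980.
  t=1,j=1: stock 134.2000 → up 147.6200 (V=147.6200), down 114.0700 (V=114.0700). Price 134.2000; hedge Δ=1.0000, bond B=0.0000.
  t=0,j=0: stock 122.0000 → up 134.2000 (V=134.2000), down 103.7000 (V=72.2820). Price 110.8015; hedge Δ=2.0301, bond B=-136.8706.
Verification: the root portfolio costs Δ(0,0)·S0 + B(0,0) = 110.8015, matching V0.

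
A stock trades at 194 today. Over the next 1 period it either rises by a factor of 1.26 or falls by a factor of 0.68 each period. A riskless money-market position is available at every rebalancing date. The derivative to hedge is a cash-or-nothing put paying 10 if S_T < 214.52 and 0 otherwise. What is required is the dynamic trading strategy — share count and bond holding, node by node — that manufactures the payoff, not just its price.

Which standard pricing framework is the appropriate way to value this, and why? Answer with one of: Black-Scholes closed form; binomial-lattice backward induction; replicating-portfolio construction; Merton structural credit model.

framework: replicating-portfolio construction

Key observation: since the answer must list Δ and B at each node of the 1.26/0.68 lattice on 194, the replicating-portfolio method — solving the two-state system at every node — is the one that applies.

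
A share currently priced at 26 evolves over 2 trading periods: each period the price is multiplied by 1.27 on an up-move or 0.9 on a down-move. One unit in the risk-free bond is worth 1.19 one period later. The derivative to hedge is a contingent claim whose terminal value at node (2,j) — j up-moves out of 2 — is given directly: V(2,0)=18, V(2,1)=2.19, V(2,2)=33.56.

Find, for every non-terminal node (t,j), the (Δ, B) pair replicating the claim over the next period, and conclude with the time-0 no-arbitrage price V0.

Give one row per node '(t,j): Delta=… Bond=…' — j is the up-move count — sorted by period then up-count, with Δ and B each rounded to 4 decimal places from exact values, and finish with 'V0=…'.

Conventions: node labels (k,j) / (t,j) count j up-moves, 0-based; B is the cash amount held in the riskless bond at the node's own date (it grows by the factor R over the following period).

(0,0): Delta=1.8492 Bond=-32.4014
(1,0): Delta=-1.8261 Bond=47.4427
(1,1): Delta=2.5676 Bond=-62.2819
V0=15.6770

Under the risk-neutral measure, an up-move has probability p* = (R−d)/(u−d) = 0.7838 and values discount at R = 1.19.
At maturity the claim pays: V(2,0)=18.0000, V(2,1)=2.1900, V(2,2)=33.5600
(1,0): S=23.4000. Δ = (V_up−V_dn)/(S_up−S_dn) = (2.1900−18.0000)/(29.7180−21.0600) = -1.8261. V = [p*·2.1900 + (1−p*)·18.0000]/1.19 = 4.7129. B = V − Δ·S = 47.4427.
(1,1): S=33.0200. Δ = (V_up−V_dn)/(S_up−S_dn) = (33.5600−2.1900)/(41.9354−29.7180) = 2.5676. V = [p*·33.5600 + (1−p*)·2.1900]/1.19 = 22.5019. B = V − Δ·S = -62.2819.
(0,0): S=26.0000. Δ = (V_up−V_dn)/(S_up−S_dn) = (22.5019−4.7129)/(33.0200−23.4000) = 1.8492. V = [p*·22.5019 + (1−p*)·4.7129]/1.19 = 15.6770. B = V − Δ·S = -32.4014.
Check: Δ(0,0)·S0 + B(0,0) = 15.6770 = V0.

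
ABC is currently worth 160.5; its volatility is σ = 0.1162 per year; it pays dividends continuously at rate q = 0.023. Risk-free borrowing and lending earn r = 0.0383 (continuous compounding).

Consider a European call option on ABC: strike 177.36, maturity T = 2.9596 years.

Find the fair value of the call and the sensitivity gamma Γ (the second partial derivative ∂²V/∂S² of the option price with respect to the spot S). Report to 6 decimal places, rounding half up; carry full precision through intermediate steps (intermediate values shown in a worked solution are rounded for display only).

σ√T = 0.1162·√2.9596 = 0.199905
d₁ = (ln(S/K) + (r−q+σ²/2)T) / (σ√T) = (ln(160.5/177.36) + (0.0383−0.023+0.1162²/2)·2.9596) / 0.199905 = (-0.099888 + 0.065263) / 0.199905 = -0.173207
d₂ = d₁ − σ√T = -0.173207 − 0.199905 = -0.373111
e^{−rT} = 0.892836
e^{−qT} = 0.934194
N(d₁) = 0.431244,  N(d₂) = 0.354533
Call price V = S·e^{−qT}·N(d₁) − K·e^{−rT}·N(d₂) = 64.660008 − 56.141451 = 8.518558
φ(d₁) = (1/√(2π))·e^{−d₁²/2} = 0.393003
Γ = e^{−qT}·φ(d₁) / (S·σ·√T) = 0.011443

price = 8.518558
Γ = 0.011443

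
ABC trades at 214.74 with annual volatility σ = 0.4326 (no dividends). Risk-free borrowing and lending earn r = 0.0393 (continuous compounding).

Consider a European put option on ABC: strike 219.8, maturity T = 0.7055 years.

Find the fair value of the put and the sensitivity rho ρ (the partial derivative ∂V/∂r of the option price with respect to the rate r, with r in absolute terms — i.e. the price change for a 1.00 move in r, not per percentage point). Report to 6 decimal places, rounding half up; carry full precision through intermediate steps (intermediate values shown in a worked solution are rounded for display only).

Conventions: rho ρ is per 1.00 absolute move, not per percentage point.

σ√T = 0.4326·√0.7055 = 0.363358
d₁ = (ln(S/K) + (r+σ²/2)T) / (σ√T) = (ln(214.74/219.8) + (0.0393+0.4326²/2)·0.7055) / 0.363358 = (-0.023290 + 0.093741) / 0.363358 = 0.193888
d₂ = d₁ − σ√T = 0.193888 − 0.363358 = -0.169471
e^{−rT} = 0.972655
N(−d₁) = 0.423132,  N(−d₂) = 0.567287
Put price V = K·e^{−rT}·N(−d₂) − S·N(−d₁) = 121.279944 − 90.863342 = 30.416602
ρ = −K·T·e^{−rT}·N(−d₂) = -85.563000

price = 30.416602
ρ = -85.563000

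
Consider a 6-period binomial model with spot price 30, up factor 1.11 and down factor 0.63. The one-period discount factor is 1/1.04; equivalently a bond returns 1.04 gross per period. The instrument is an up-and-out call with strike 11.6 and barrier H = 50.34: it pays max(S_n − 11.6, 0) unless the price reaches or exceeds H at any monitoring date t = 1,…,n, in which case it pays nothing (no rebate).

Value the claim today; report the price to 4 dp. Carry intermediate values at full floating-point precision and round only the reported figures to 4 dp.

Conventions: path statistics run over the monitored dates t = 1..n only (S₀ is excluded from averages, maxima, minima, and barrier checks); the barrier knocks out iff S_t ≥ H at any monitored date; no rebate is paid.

price = 6.1744

With p* = (R−d)/(u−d) = 0.8542, sum probability × payoff across the paths and divide by R^6.
Enumerate all 2^6 = 64 price paths (U = up ×1.11, D = down ×0.63); each path with k up-moves has probability p*^k·(1−p*)^(6−k).
DDDDDD: M=18.9000, payoff=0.0000, prob=0.000010
UDDDDD: M=33.3000, payoff=0.0000, prob=0.000056
DUDDDD: M=20.9790, payoff=0.0000, prob=0.000056
UUDDDD: M=36.9630, payoff=0.0000, prob=0.000330
DDUDDD: M=18.9000, payoff=0.0000, prob=0.000056
UDUDDD: M=33.3000, payoff=0.0000, prob=0.000330
DUUDDD: M=23.2867, payoff=0.0000, prob=0.000330
UUUDDD: M=41.0289, payoff=0.0000, prob=0.001933
DDDUDD: M=18.9000, payoff=0.0000, prob=0.000056
UDDUDD: M=33.3000, payoff=0.0000, prob=0.000330
DUDUDD: M=20.9790, payoff=0.0000, prob=0.000330
UUDUDD: M=36.9630, payoff=0.0000, prob=0.001933
DDUUDD: M=18.9000, payoff=0.0000, prob=0.000330
UDUUDD: M=33.3000, payoff=0.0000, prob=0.001933
DUUUDD: M=25.8482, payoff=0.0000, prob=0.001933
UUUUDD: M=45.5421, payoff=6.4757, prob=0.011321
DDDDUD: M=18.9000, payoff=0.0000, prob=0.000056
UDDDUD: M=33.3000, payoff=0.0000, prob=0.000330
DUDDUD: M=20.9790, payoff=0.0000, prob=0.000330
UUDDUD: M=36.9630, payoff=0.0000, prob=0.001933
DDUDUD: M=18.9000, payoff=0.0000, prob=0.000330
UDUDUD: M=33.3000, payoff=0.0000, prob=0.001933
DUUDUD: M=23.2867, payoff=0.0000, prob=0.001933
UUUDUD: M=41.0289, payoff=6.4757, prob=0.011321
DDDUUD: M=18.9000, payoff=0.0000, prob=0.000330
UDDUUD: M=33.3000, payoff=0.0000, prob=0.001933
DUDUUD: M=20.9790, payoff=0.0000, prob=0.001933
UUDUUD: M=36.9630, payoff=6.4757, prob=0.011321
DDUUUD: M=18.9000, payoff=0.0000, prob=0.001933
UDUUUD: M=33.3000, payoff=6.4757, prob=0.011321
DUUUUD: M=28.6915, payoff=6.4757, prob=0.011321
UUUUUD: M=50.5517, payoff=0.0000, prob=0.066309
DDDDDU: M=18.9000, payoff=0.0000, prob=0.000056
UDDDDU: M=33.3000, payoff=0.0000, prob=0.000330
DUDDDU: M=20.9790, payoff=0.0000, prob=0.000330
UUDDDU: M=36.9630, payoff=0.0000, prob=0.001933
DDUDDU: M=18.9000, payoff=0.0000, prob=0.000330
UDUDDU: M=33.3000, payoff=0.0000, prob=0.001933
DUUDDU: M=23.2867, payoff=0.0000, prob=0.001933
UUUDDU: M=41.0289, payoff=6.4757, prob=0.011321
DDDUDU: M=18.9000, payoff=0.0000, prob=0.000330
UDDUDU: M=33.3000, payoff=0.0000, prob=0.001933
DUDUDU: M=20.9790, payoff=0.0000, prob=0.001933
UUDUDU: M=36.9630, payoff=6.4757, prob=0.011321
DDUUDU: M=18.9000, payoff=0.0000, prob=0.001933
UDUUDU: M=33.3000, payoff=6.4757, prob=0.011321
DUUUDU: M=25.8482, payoff=6.4757, prob=0.011321
UUUUDU: M=45.5421, payoff=20.2476, prob=0.066309
DDDDUU: M=18.9000, payoff=0.0000, prob=0.000330
UDDDUU: M=33.3000, payoff=0.0000, prob=0.001933
DUDDUU: M=20.9790, payoff=0.0000, prob=0.001933
UUDDUU: M=36.9630, payoff=6.4757, prob=0.011321
DDUDUU: M=18.9000, payoff=0.0000, prob=0.001933
UDUDUU: M=33.3000, payoff=6.4757, prob=0.011321
DUUDUU: M=23.2867, payoff=6.4757, prob=0.011321
UUUDUU: M=41.0289, payoff=20.2476, prob=0.066309
DDDUUU: M=18.9000, payoff=0.0000, prob=0.001933
UDDUUU: M=33.3000, payoff=6.4757, prob=0.011321
DUDUUU: M=20.9790, payoff=6.4757, prob=0.011321
UUDUUU: M=36.9630, payoff=20.2476, prob=0.066309
DDUUUU: M=18.9000, payoff=6.4757, prob=0.011321
UDUUUU: M=33.3000, payoff=20.2476, prob=0.066309
DUUUUU: M=31.8476, payoff=20.2476, prob=0.066309
UUUUUU: M=56.1124, payoff=0.0000, prob=0.388379
Price = Σ prob·payoff / R^6 = 7.812614 / 1.265319 = 6.1744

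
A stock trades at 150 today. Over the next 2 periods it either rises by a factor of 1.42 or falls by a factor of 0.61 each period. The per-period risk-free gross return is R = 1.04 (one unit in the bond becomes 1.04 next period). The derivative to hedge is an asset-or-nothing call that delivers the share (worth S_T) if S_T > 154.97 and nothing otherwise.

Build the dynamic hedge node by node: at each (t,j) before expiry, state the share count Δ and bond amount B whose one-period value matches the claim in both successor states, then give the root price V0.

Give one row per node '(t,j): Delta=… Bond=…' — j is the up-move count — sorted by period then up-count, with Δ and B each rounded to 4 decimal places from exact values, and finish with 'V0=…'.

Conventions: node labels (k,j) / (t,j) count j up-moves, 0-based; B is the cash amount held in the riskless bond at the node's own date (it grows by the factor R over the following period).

The replicating-portfolio and risk-neutral prices coincide; use p* = (1.04−0.61)/(1.42−0.61) = 0.5309 for the latter.
Expiry values: V(2,0)=0.0000, V(2,1)=0.0000, V(2,2)=302.4600
(1,0): S=91.5000. Δ = (V_up−V_dn)/(S_up−S_dn) = (0.0000−0.0000)/(129.9300−55.8150) = 0.0000. V = [p*·0.0000 + (1−p*)·0.0000]/1.04 = 0.0000. B = V − Δ·S = 0.0000.
(1,1): S=213.0000. Δ = (V_up−V_dn)/(S_up−S_dn) = (302.4600−0.0000)/(302.4600−129.9300) = 1.7531. V = [p*·302.4600 + (1−p*)·0.0000]/1.04 = 154.3896. B = V − Δ·S = -219.0178.
(0,0): S=150.0000. Δ = (V_up−V_dn)/(S_up−S_dn) = (154.3896−0.0000)/(213.0000−91.5000) = 1.2707. V = [p*·154.3896 + (1−p*)·0.0000]/1.04 = 78.8076. B = V − Δ·S = -111.7968.
Verification: the root portfolio costs Δ(0,0)·S0 + B(0,0) = 78.8076, matching V0.

(0,0): Delta=1.2707 Bond=-111.7968
(1,0): Delta=0.0000 Bond=0.0000
(1,1): Delta=1.7531 Bond=-219.0178
V0=78.8076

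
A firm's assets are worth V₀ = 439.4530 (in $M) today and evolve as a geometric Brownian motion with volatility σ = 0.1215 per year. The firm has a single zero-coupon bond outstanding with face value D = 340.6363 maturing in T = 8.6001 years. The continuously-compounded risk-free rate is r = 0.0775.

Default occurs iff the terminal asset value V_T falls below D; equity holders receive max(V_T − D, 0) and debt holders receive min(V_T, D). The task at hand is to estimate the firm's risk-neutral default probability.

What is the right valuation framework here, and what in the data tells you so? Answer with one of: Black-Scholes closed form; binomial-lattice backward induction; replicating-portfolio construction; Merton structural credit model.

Key observation: assets follow a GBM and default happens iff V_T < 340.6363; valuing claims on that split (equity as a call, risky debt as the residual) is the structural model's definition.

framework: Merton structural credit model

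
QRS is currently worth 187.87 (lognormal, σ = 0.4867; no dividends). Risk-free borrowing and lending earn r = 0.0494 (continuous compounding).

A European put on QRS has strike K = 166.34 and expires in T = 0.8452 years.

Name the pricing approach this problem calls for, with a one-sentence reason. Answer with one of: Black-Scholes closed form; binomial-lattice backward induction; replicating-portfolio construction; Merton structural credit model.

framework: Black-Scholes closed form

Key observation: a European-exercise option on QRS struck at 166.34 — a GBM underlying with constant parameters — admits an analytic price: the data contain no early exercise, no discrete tree, no debt structure.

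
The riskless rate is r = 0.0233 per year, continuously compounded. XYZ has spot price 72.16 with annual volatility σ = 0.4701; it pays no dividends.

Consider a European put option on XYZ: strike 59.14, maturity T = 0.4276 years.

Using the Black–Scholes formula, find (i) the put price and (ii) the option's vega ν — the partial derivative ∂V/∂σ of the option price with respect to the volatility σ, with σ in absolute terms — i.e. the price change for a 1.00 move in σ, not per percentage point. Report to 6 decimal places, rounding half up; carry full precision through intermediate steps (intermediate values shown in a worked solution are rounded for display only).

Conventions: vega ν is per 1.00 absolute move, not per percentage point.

price = 2.934978
ν = 13.301633

σ√T = 0.4701·√0.4276 = 0.307404
d₁ = (ln(S/K) + (r+σ²/2)T) / (σ√T) = (ln(72.16/59.14) + (0.0233+0.4701²/2)·0.4276) / 0.307404 = (0.198978 + 0.057212) / 0.307404 = 0.833399
d₂ = d₁ − σ√T = 0.833399 − 0.307404 = 0.525995
e^{−rT} = 0.990086
N(−d₁) = 0.202310,  N(−d₂) = 0.299446
Put price V = K·e^{−rT}·N(−d₂) − S·N(−d₁) = 17.533657 − 14.598679 = 2.934978
φ(d₁) = (1/√(2π))·e^{−d₁²/2} = 0.281896
ν = S·φ(d₁)·√T = 13.301633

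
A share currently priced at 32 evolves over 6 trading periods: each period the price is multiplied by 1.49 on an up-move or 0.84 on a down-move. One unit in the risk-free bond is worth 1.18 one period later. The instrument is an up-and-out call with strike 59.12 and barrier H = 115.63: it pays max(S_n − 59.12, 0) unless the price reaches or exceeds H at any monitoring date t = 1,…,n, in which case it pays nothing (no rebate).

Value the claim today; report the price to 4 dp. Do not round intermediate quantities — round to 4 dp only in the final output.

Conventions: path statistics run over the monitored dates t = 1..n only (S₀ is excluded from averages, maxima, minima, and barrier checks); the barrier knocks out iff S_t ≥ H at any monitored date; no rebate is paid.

price = 3.7071

Set p* = 0.5231 (from d < R < u); the path-dependent value is the discounted p*-expectation over all price paths.
Enumerate all 2^6 = 64 price paths (U = up ×1.49, D = down ×0.84); each path with k up-moves has probability p*^k·(1−p*)^(6−k).
DDDDDD: M=26.8800, payoff=0.0000, prob=0.011768
UDDDDD: M=47.6800, payoff=0.0000, prob=0.012906
DUDDDD: M=40.0512, payoff=0.0000, prob=0.012906
UUDDDD: M=71.0432, payoff=0.0000, prob=0.014155
DDUDDD: M=33.6430, payoff=0.0000, prob=0.012906
UDUDDD: M=59.6763, payoff=0.0000, prob=0.014155
DUUDDD: M=59.6763, payoff=0.0000, prob=0.014155
UUUDDD: M=105.8544, payoff=3.6203, prob=0.015525
DDDUDD: M=28.2601, payoff=0.0000, prob=0.012906
UDDUDD: M=50.1281, payoff=0.0000, prob=0.014155
DUDUDD: M=50.1281, payoff=0.0000, prob=0.014155
UUDUDD: M=88.9177, payoff=3.6203, prob=0.015525
DDUUDD: M=50.1281, payoff=0.0000, prob=0.014155
UDUUDD: M=88.9177, payoff=3.6203, prob=0.015525
DUUUDD: M=88.9177, payoff=3.6203, prob=0.015525
UUUUDD: M=157.7230, payoff=0.0000, prob=0.017028
DDDDUD: M=26.8800, payoff=0.0000, prob=0.012906
UDDDUD: M=47.6800, payoff=0.0000, prob=0.014155
DUDDUD: M=42.1076, payoff=0.0000, prob=0.014155
UUDDUD: M=74.6908, payoff=3.6203, prob=0.015525
DDUDUD: M=42.1076, payoff=0.0000, prob=0.014155
UDUDUD: M=74.6908, payoff=3.6203, prob=0.015525
DUUDUD: M=74.6908, payoff=3.6203, prob=0.015525
UUUDUD: M=132.4873, payoff=0.0000, prob=0.017028
DDDUUD: M=42.1076, payoff=0.0000, prob=0.014155
UDDUUD: M=74.6908, payoff=3.6203, prob=0.015525
DUDUUD: M=74.6908, payoff=3.6203, prob=0.015525
UUDUUD: M=132.4873, payoff=0.0000, prob=0.017028
DDUUUD: M=74.6908, payoff=3.6203, prob=0.015525
UDUUUD: M=132.4873, payoff=0.0000, prob=0.017028
DUUUUD: M=132.4873, payoff=0.0000, prob=0.017028
UUUUUD: M=235.0073, payoff=0.0000, prob=0.018676
DDDDDU: M=26.8800, payoff=0.0000, prob=0.012906
UDDDDU: M=47.6800, payoff=0.0000, prob=0.014155
DUDDDU: M=40.0512, payoff=0.0000, prob=0.014155
UUDDDU: M=71.0432, payoff=3.6203, prob=0.015525
DDUDDU: M=35.3704, payoff=0.0000, prob=0.014155
UDUDDU: M=62.7403, payoff=3.6203, prob=0.015525
DUUDDU: M=62.7403, payoff=3.6203, prob=0.015525
UUUDDU: M=111.2894, payoff=52.1694, prob=0.017028
DDDUDU: M=35.3704, payoff=0.0000, prob=0.014155
UDDUDU: M=62.7403, payoff=3.6203, prob=0.015525
DUDUDU: M=62.7403, payoff=3.6203, prob=0.015525
UUDUDU: M=111.2894, payoff=52.1694, prob=0.017028
DDUUDU: M=62.7403, payoff=3.6203, prob=0.015525
UDUUDU: M=111.2894, payoff=52.1694, prob=0.017028
DUUUDU: M=111.2894, payoff=52.1694, prob=0.017028
UUUUDU: M=197.4061, payoff=0.0000, prob=0.018676
DDDDUU: M=35.3704, payoff=0.0000, prob=0.014155
UDDDUU: M=62.7403, payoff=3.6203, prob=0.015525
DUDDUU: M=62.7403, payoff=3.6203, prob=0.015525
UUDDUU: M=111.2894, payoff=52.1694, prob=0.017028
DDUDUU: M=62.7403, payoff=3.6203, prob=0.015525
UDUDUU: M=111.2894, payoff=52.1694, prob=0.017028
DUUDUU: M=111.2894, payoff=52.1694, prob=0.017028
UUUDUU: M=197.4061, payoff=0.0000, prob=0.018676
DDDUUU: M=62.7403, payoff=3.6203, prob=0.015525
UDDUUU: M=111.2894, payoff=52.1694, prob=0.017028
DUDUUU: M=111.2894, payoff=52.1694, prob=0.017028
UUDUUU: M=197.4061, payoff=0.0000, prob=0.018676
DDUUUU: M=111.2894, payoff=52.1694, prob=0.017028
UDUUUU: M=197.4061, payoff=0.0000, prob=0.018676
DUUUUU: M=197.4061, payoff=0.0000, prob=0.018676
UUUUUU: M=350.1609, payoff=0.0000, prob=0.020483
Price = Σ prob·payoff / R^6 = 10.007433 / 2.699554 = 3.7071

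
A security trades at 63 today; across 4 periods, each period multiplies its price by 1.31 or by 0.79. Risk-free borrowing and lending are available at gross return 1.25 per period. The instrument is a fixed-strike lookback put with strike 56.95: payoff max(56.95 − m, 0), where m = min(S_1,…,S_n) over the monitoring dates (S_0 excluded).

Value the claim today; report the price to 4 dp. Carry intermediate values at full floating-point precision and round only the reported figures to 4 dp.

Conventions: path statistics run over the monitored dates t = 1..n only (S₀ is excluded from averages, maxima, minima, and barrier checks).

price = 0.4393

With p* = (R−d)/(u−d) = 0.8846, sum probability × payoff across the paths and divide by R^4.
Enumerate all 2^4 = 16 price paths (U = up ×1.31, D = down ×0.79); each path with k up-moves has probability p*^k·(1−p*)^(4−k).
DDDD: m=24.5386, payoff=32.4114, prob=0.000177
UDDD: m=40.6905, payoff=16.2595, prob=0.001359
DUDD: m=40.6905, payoff=16.2595, prob=0.001359
UUDD: m=67.4741, payoff=0.0000, prob=0.010418
DDUD: m=39.3183, payoff=17.6317, prob=0.001359
UDUD: m=65.1987, payoff=0.0000, prob=0.010418
DUUD: m=49.7700, payoff=7.1800, prob=0.010418
UUUD: m=82.5300, payoff=0.0000, prob=0.079875
DDDU: m=31.0615, payoff=25.8885, prob=0.001359
UDDU: m=51.5070, payoff=5.4430, prob=0.010418
DUDU: m=49.7700, payoff=7.1800, prob=0.010418
UUDU: m=82.5300, payoff=0.0000, prob=0.079875
DDUU: m=39.3183, payoff=17.6317, prob=0.010418
UDUU: m=65.1987, payoff=0.0000, prob=0.079875
DUUU: m=49.7700, payoff=7.1800, prob=0.079875
UUUU: m=82.5300, payoff=0.0000, prob=0.612376
Price = Σ prob·payoff / R^4 = 1.072594 / 2.441406 = 0.4393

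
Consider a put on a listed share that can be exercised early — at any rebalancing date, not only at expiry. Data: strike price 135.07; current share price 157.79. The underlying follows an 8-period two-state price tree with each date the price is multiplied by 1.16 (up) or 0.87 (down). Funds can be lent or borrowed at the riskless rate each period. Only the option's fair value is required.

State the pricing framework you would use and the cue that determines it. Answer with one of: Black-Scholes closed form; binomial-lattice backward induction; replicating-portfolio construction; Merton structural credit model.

framework: binomial-lattice backward induction

Key observation: the defining feature is the embedded early-exercise option across 8 discrete dates on the spot-157.79 tree; pricing the strike-135.07 put means working backward with an exercise test at every node.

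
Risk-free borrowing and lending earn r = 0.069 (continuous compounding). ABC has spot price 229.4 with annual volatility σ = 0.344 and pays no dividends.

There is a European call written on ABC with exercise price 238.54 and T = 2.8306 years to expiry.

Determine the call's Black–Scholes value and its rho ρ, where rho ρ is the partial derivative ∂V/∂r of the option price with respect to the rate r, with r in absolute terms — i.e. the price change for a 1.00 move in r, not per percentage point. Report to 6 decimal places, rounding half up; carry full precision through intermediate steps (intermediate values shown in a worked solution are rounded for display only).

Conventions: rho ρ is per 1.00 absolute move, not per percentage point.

price = 66.751939
ρ = 273.404427

σ√T = 0.344·√2.8306 = 0.578759
d₁ = (ln(S/K) + (r+σ²/2)T) / (σ√T) = (ln(229.4/238.54) + (0.069+0.344²/2)·2.8306) / 0.578759 = (-0.039070 + 0.362792) / 0.578759 = 0.559339
d₂ = d₁ − σ√T = 0.559339 − 0.578759 = -0.019420
e^{−rT} = 0.822578
N(d₁) = 0.712035,  N(d₂) = 0.492253
Call price V = S·N(d₁) − K·e^{−rT}·N(d₂) = 163.340799 − 96.588860 = 66.751939
ρ = K·T·e^{−rT}·N(d₂) = 273.404427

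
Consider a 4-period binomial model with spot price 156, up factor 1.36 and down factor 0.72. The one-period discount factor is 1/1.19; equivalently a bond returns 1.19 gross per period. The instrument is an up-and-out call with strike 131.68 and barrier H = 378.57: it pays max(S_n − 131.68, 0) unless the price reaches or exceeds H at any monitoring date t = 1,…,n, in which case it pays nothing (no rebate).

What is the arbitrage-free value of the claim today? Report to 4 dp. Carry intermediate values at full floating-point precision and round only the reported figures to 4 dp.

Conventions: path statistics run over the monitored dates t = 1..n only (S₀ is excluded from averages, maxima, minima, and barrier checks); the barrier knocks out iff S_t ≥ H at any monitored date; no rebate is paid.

price = 25.7798

Under the martingale measure an up-move has probability p* = 0.7344; value the claim as the probability-weighted average of per-path payoffs, discounted 4 periods at R = 1.19.
Enumerate all 2^4 = 16 price paths (U = up ×1.36, D = down ×0.72); each path with k up-moves has probability p*^k·(1−p*)^(4−k).
DDDD: M=112.3200, payoff=0.0000, prob=0.004978
UDDD: M=212.1600, payoff=0.0000, prob=0.013763
DUDD: M=152.7552, payoff=0.0000, prob=0.013763
UUDD: M=288.5376, payoff=17.8979, prob=0.038052
DDUD: M=112.3200, payoff=0.0000, prob=0.013763
UDUD: M=212.1600, payoff=17.8979, prob=0.038052
DUUD: M=207.7471, payoff=17.8979, prob=0.038052
UUUD: M=392.4111, payoff=0.0000, prob=0.105202
DDDU: M=112.3200, payoff=0.0000, prob=0.013763
UDDU: M=212.1600, payoff=17.8979, prob=0.038052
DUDU: M=152.7552, payoff=17.8979, prob=0.038052
UUDU: M=288.5376, payoff=150.8560, prob=0.105202
DDUU: M=149.5779, payoff=17.8979, prob=0.038052
UDUU: M=282.5360, payoff=150.8560, prob=0.105202
DUUU: M=282.5360, payoff=150.8560, prob=0.105202
UUUU: M=533.6791, payoff=0.0000, prob=0.290852
Price = Σ prob·payoff / R^4 = 51.697179 / 2.005339 = 25.7798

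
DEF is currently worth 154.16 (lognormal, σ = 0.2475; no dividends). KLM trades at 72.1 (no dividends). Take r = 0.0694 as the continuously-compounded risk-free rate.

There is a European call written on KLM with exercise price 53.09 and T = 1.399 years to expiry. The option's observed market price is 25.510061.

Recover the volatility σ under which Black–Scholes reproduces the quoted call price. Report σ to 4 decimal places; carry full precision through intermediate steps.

sigma = 0.3179

At σ = 0.3179 the Black–Scholes value reproduces the quote:
σ√T = 0.3179·√1.399 = 0.376010
d₁ = (ln(S/K) + (r+σ²/2)T) / (σ√T) = (ln(72.1/53.09) + (0.0694+0.3179²/2)·1.399) / 0.376010 = (0.306065 + 0.167782) / 0.376010 = 1.260200
d₂ = d₁ − σ√T = 1.260200 − 0.376010 = 0.884190
e^{−rT} = 0.907474
N(d₁) = 0.896201,  N(d₂) = 0.811703
V = S·N(d₁) − K·e^{−rT}·N(d₂) = 64.616121 − 39.106060 = 25.510061 (matching the quote); vega is positive throughout, so no other σ reproduces this price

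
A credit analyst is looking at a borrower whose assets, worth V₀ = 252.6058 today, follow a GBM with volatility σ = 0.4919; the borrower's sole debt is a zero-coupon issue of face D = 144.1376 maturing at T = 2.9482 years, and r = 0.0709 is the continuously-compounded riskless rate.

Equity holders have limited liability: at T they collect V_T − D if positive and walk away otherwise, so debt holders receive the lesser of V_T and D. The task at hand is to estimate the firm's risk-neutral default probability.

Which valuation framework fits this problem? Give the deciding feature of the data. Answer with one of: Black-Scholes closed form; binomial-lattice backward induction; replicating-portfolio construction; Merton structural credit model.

framework: Merton structural credit model

Key observation: assets follow a GBM and default happens iff V_T < 144.1376; valuing claims on that split (equity as a call, risky debt as the residual) is the structural model's definition.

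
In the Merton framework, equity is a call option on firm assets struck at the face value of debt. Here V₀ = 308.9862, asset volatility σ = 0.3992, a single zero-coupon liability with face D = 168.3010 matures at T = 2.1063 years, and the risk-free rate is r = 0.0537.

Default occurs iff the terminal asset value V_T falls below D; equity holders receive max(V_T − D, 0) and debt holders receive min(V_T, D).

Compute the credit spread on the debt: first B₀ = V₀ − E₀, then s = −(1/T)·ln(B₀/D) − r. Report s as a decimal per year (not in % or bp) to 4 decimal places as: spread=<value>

With assets at 308.9862 and a single debt payment of 168.3010 at 2.1063 years:
d₁ = [ln(V₀/D) + (r + σ²/2)T] / (σ√T)
   = [ln(308.9862/168.3010) + (0.0537 + 0.5·0.3992²)·2.1063] / (0.3992·√2.1063)
   = [0.607543 + 0.280939] / 0.579363 = 1.533549
d₂ = d₁ − σ√T = 1.533549 − 0.579363 = 0.954187
N(d₁) = 0.937430,  N(d₂) = 0.830005,  e^(−rT) = 0.893054
E₀ = V₀·N(d₁) − D·e^(−rT)·N(d₂)
   = 308.9862·0.937430 − 168.3010·0.893054·0.830005 = 164.901488
B₀ = V₀ − E₀ = 308.9862 − 164.901488 = 144.084712
spread = −(1/T)·ln(B₀/D) − r = −(1/2.1063)·ln(144.084712/168.3010) − 0.0537 = 0.02005618

spread=0.0201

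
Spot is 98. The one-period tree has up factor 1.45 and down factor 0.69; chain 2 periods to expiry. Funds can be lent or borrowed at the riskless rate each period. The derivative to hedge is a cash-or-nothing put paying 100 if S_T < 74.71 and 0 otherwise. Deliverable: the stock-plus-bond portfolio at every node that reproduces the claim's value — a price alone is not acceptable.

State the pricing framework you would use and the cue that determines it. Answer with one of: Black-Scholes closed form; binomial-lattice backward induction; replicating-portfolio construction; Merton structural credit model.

Key observation: the deliverable is the dynamic trading strategy on the 2-step tree (spot 98, moves 1.45 and 0.69), so the valuation must go through the node-by-node replicating-portfolio solve.

framework: replicating-portfolio construction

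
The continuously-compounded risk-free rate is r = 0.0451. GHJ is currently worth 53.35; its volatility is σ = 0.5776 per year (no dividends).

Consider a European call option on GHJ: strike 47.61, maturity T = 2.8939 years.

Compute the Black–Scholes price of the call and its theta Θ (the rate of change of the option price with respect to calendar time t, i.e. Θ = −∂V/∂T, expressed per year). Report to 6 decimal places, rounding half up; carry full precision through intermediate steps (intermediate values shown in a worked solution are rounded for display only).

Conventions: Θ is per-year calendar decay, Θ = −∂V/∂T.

price = 24.210320
Θ = -3.509515

σ√T = 0.5776·√2.8939 = 0.982582
d₁ = (ln(S/K) + (r+σ²/2)T) / (σ√T) = (ln(53.35/47.61) + (0.0451+0.5776²/2)·2.8939) / 0.982582 = (0.113831 + 0.613249) / 0.982582 = 0.739969
d₂ = d₁ − σ√T = 0.739969 − 0.982582 = -0.242614
e^{−rT} = 0.877643
N(d₁) = 0.770340,  N(d₂) = 0.404152
Call price V = S·N(d₁) − K·e^{−rT}·N(d₂) = 41.097664 − 16.887345 = 24.210320
φ(d₁) = (1/√(2π))·e^{−d₁²/2} = 0.303396
Θ = −S·φ(d₁)·σ/(2√T) − r·K·e^{−rT}·N(d₂) = −2.747895 − 0.761619 = -3.509515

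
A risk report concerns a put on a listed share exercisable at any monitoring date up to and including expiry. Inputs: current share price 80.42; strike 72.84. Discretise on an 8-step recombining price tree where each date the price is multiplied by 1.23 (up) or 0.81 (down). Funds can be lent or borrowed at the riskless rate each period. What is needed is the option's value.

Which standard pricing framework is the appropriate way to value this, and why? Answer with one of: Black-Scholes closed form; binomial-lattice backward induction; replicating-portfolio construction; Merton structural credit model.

Key observation: the exercise right at every one of the 8 steps is what matters: each node needs max(72.84 − S, continuation), which only the stepwise tree valuation starting from spot 80.42 delivers.

framework: binomial-lattice backward induction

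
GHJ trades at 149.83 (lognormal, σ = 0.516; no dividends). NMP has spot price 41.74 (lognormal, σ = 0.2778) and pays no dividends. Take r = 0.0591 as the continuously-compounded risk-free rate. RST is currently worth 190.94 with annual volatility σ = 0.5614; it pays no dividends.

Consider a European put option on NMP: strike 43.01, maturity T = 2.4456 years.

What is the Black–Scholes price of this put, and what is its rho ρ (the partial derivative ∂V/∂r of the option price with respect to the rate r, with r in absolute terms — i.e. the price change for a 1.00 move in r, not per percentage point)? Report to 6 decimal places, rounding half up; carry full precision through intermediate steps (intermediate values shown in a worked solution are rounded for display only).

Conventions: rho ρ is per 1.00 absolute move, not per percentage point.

σ√T = 0.2778·√2.4456 = 0.434435
d₁ = (ln(S/K) + (r+σ²/2)T) / (σ√T) = (ln(41.74/43.01) + (0.0591+0.2778²/2)·2.4456) / 0.434435 = (-0.029973 + 0.238902) / 0.434435 = 0.480921
d₂ = d₁ − σ√T = 0.480921 − 0.434435 = 0.046486
e^{−rT} = 0.865425
N(−d₁) = 0.315286,  N(−d₂) = 0.481461
Put price V = K·e^{−rT}·N(−d₂) − S·N(−d₁) = 17.920913 − 13.160045 = 4.760868
ρ = −K·T·e^{−rT}·N(−d₂) = -43.827385

price = 4.760868
ρ = -43.827385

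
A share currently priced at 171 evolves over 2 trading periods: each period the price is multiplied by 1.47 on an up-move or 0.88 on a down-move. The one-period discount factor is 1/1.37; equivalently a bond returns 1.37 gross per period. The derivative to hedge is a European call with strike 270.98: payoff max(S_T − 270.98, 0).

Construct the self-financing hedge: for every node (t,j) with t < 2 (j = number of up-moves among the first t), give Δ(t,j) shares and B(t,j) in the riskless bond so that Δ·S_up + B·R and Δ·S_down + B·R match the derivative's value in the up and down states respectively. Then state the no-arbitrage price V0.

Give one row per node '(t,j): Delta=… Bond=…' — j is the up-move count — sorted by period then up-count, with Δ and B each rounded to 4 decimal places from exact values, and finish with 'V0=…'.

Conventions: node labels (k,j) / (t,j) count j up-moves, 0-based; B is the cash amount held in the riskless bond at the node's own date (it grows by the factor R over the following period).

The replicating-portfolio and risk-neutral prices coincide; use p* = (1.37−0.88)/(1.47−0.88) = 0.8305 for the latter.
Terminal payoffs: V(2,0)=0.0000, V(2,1)=0.0000, V(2,2)=98.5339
  t=1,j=0: stock 150.4800 → up 221.2056 (V=0.0000), down 132.4224 (V=0.0000). Price 0.0000; hedge Δ=0.0000, bond B=0.0000.
  t=1,j=1: stock 251.3700 → up 369.5139 (V=98.5339), down 221.2056 (V=0.0000). Price 59.7323; hedge Δ=0.6644, bond B=-107.2743.
  t=0,j=0: stock 171.0000 → up 251.3700 (V=59.7323), down 150.4800 (V=0.0000). Price 36.2103; hedge Δ=0.5921, bond B=-65.0308.
Sanity check at the root: Δ(0,0)·S0 + B(0,0) reproduces V0 = 36.2103.

(0,0): Delta=0.5921 Bond=-65.0308
(1,0): Delta=0.0000 Bond=0.0000
(1,1): Delta=0.6644 Bond=-107.2743
V0=36.2103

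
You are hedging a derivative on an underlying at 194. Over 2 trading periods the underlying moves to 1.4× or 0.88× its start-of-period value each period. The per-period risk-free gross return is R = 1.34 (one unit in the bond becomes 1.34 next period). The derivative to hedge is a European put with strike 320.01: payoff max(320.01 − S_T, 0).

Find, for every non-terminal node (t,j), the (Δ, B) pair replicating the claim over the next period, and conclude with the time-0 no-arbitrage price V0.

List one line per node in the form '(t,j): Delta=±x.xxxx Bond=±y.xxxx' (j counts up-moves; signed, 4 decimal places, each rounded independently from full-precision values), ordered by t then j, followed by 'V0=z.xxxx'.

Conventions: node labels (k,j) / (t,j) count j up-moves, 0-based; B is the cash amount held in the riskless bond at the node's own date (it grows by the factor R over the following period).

(0,0): Delta=-0.6059 Bond=128.0036
(1,0): Delta=-1.0000 Bond=238.8134
(1,1): Delta=-0.5735 Bond=162.7480
V0=10.4679

The replicating-portfolio and risk-neutral prices coincide; use p* = (1.34−0.88)/(1.4−0.88) = 0.8846 for the latter.
Expiry values: V(2,0)=169.7764, V(2,1)=81.0020, V(2,2)=0.0000
  t=1,j=0: stock 170.7200 → up 239.0080 (V=81.0020), down 150.2336 (V=169.7764). Price 68.0934; hedge Δ=-1.0000, bond B=238.8134.
  t=1,j=1: stock 271.6000 → up 380.2400 (V=0.0000), down 239.0080 (V=81.0020). Price 6.9749; hedge Δ=-0.5735, bond B=162.7480.
  t=0,j=0: stock 194.0000 → up 271.6000 (V=6.9749), down 170.7200 (V=68.0934). Price 10.4679; hedge Δ=-0.6059, bond B=128.0036.
Check: Δ(0,0)·S0 + B(0,0) = 10.4679 = V0.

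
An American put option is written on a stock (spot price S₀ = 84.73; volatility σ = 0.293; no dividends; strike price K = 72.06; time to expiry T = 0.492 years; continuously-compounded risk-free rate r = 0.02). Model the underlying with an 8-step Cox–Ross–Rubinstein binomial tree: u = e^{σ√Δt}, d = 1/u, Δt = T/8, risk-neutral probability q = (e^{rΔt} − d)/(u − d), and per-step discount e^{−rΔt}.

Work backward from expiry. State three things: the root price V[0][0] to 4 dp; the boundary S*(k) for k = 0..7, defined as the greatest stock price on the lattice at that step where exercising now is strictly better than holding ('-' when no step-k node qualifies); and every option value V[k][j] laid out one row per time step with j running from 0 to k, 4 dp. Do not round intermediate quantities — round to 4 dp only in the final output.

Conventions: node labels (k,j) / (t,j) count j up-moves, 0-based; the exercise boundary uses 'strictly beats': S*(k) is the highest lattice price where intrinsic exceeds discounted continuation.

Δt=0.06150  u=1.07537  d=0.92992  q=0.49030  discount=0.99877
step 8 (expiry): payoffs max(K−S,0) = 24.6811 17.2704 8.7006 0.0000 0.0000 0.0000 0.0000 0.0000 0.0000
step 7: (k=7,j=0): S=50.9497, K−S=21.1103, hold=21.0218 ⇒ V=21.1103 exercise | (k=7,j=1): S=58.9189, K−S=13.1411, hold=13.0525 ⇒ V=13.1411 exercise | (k=7,j=2): S=68.1346, K−S=3.9254, hold=4.4292 ⇒ V=4.4292 continue | (k=7,j=3): S=78.7917, K−S=0.0000, hold=0.0000 ⇒ V=0.0000 continue | (k=7,j=4): S=91.1158, K−S=0.0000, hold=0.0000 ⇒ V=0.0000 continue | (k=7,j=5): S=105.3675, K−S=0.0000, hold=0.0000 ⇒ V=0.0000 continue | (k=7,j=6): S=121.8484, K−S=0.0000, hold=0.0000 ⇒ V=0.0000 continue | (k=7,j=7): S=140.9072, K−S=0.0000, hold=0.0000 ⇒ V=0.0000 continue  boundary S*=58.9189
step 6: (k=6,j=0): S=54.7896, K−S=17.2704, hold=17.1818 ⇒ V=17.2704 exercise | (k=6,j=1): S=63.3594, K−S=8.7006, hold=8.8587 ⇒ V=8.8587 continue | (k=6,j=2): S=73.2696, K−S=0.0000, hold=2.2548 ⇒ V=2.2548 continue | (k=6,j=3): S=84.7300, K−S=0.0000, hold=0.0000 ⇒ V=0.0000 continue | (k=6,j=4): S=97.9829, K−S=0.0000, hold=0.0000 ⇒ V=0.0000 continue | (k=6,j=5): S=113.3087, K−S=0.0000, hold=0.0000 ⇒ V=0.0000 continue | (k=6,j=6): S=131.0317, K−S=0.0000, hold=0.0000 ⇒ V=0.0000 continue  boundary S*=54.7896
step 5: (k=5,j=0): S=58.9189, K−S=13.1411, hold=13.1300 ⇒ V=13.1411 exercise | (k=5,j=1): S=68.1346, K−S=3.9254, hold=5.6139 ⇒ V=5.6139 continue | (k=5,j=2): S=78.7917, K−S=0.0000, hold=1.1478 ⇒ V=1.1478 continue | (k=5,j=3): S=91.1158, K−S=0.0000, hold=0.0000 ⇒ V=0.0000 continue | (k=5,j=4): S=105.3675, K−S=0.0000, hold=0.0000 ⇒ V=0.0000 continue | (k=5,j=5): S=121.8484, K−S=0.0000, hold=0.0000 ⇒ V=0.0000 continue  boundary S*=58.9189
step 4: (k=4,j=0): S=63.3594, K−S=8.7006, hold=9.4389 ⇒ V=9.4389 continue | (k=4,j=1): S=73.2696, K−S=0.0000, hold=3.4199 ⇒ V=3.4199 continue | (k=4,j=2): S=84.7300, K−S=0.0000, hold=0.5843 ⇒ V=0.5843 continue | (k=4,j=3): S=97.9829, K−S=0.0000, hold=0.0000 ⇒ V=0.0000 continue | (k=4,j=4): S=113.3087, K−S=0.0000, hold=0.0000 ⇒ V=0.0000 continue  boundary S*=-
step 3: (k=3,j=0): S=68.1346, K−S=3.9254, hold=6.4798 ⇒ V=6.4798 continue | (k=3,j=1): S=78.7917, K−S=0.0000, hold=2.0271 ⇒ V=2.0271 continue | (k=3,j=2): S=91.1158, K−S=0.0000, hold=0.2975 ⇒ V=0.2975 continue | (k=3,j=3): S=105.3675, K−S=0.0000, hold=0.0000 ⇒ V=0.0000 continue  boundary S*=-
step 2: (k=2,j=0): S=73.2696, K−S=0.0000, hold=4.2914 ⇒ V=4.2914 continue | (k=2,j=1): S=84.7300, K−S=0.0000, hold=1.1776 ⇒ V=1.1776 continue | (k=2,j=2): S=97.9829, K−S=0.0000, hold=0.1514 ⇒ V=0.1514 continue  boundary S*=-
step 1: (k=1,j=0): S=78.7917, K−S=0.0000, hold=2.7613 ⇒ V=2.7613 continue | (k=1,j=1): S=91.1158, K−S=0.0000, hold=0.6736 ⇒ V=0.6736 continue  boundary S*=-
step 0: (k=0,j=0): S=84.7300, K−S=0.0000, hold=1.7356 ⇒ V=1.7356 continue  boundary S*=-

price = 1.7356
boundary = - - - - - 58.9189 54.7896 58.9189
tree:
1.7356
2.7613 0.6736
4.2914 1.1776 0.1514
6.4798 2.0271 0.2975 0.0000
9.4389 3.4199 0.5843 0.0000 0.0000
13.1411 5.6139 1.1478 0.0000 0.0000 0.0000
17.2704 8.8587 2.2548 0.0000 0.0000 0.0000 0.0000
21.1103 13.1411 4.4292 0.0000 0.0000 0.0000 0.0000 0.0000
24.6811 17.2704 8.7006 0.0000 0.0000 0.0000 0.0000 0.0000 0.0000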